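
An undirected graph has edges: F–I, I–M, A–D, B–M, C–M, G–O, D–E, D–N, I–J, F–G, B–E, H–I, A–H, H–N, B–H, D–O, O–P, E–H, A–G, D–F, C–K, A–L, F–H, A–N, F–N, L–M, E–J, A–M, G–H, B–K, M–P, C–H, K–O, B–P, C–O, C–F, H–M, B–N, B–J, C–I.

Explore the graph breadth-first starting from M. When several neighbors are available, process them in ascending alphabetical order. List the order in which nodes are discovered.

M → A → B → C → H → I → L → P → D → G → N → E → J → K → F → O

Visit M; enqueue A, B, C, H, I, L, P → queue [A, B, C, H, I, L, P]
Visit A; enqueue D, G, N → queue [B, C, H, I, L, P, D, G, N]
Visit B; enqueue E, J, K → queue [C, H, I, L, P, D, G, N, E, J, K]
Visit C; enqueue F, O → queue [H, I, L, P, D, G, N, E, J, K, F, O]
Visit H → queue [I, L, P, D, G, N, E, J, K, F, O]
Visit I → queue [L, P, D, G, N, E, J, K, F, O]
Visit L → queue [P, D, G, N, E, J, K, F, O]
Visit P → queue [D, G, N, E, J, K, F, O]
Visit D → queue [G, N, E, J, K, F, O]
Visit G → queue [N, E, J, K, F, O]
Visit N → queue [E, J, K, F, O]
Visit E → queue [J, K, F, O]
Visit J → queue [K, F, O]
Visit K → queue [F, O]
Visit F → queue [O]
Visit O → queue []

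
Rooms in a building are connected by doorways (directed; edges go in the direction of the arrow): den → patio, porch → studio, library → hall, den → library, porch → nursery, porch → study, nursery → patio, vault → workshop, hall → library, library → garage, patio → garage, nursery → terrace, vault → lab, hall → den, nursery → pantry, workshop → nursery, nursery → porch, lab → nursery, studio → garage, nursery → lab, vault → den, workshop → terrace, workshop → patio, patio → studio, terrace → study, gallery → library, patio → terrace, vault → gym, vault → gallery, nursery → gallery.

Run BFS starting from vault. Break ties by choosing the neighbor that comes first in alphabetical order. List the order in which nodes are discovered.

vault, den, gallery, gym, lab, workshop, library, patio, nursery, terrace, garage, hall, studio, pantry, porch, study

Visit vault; enqueue den, gallery, gym, lab, workshop → queue [den, gallery, gym, lab, workshop]
Visit den; enqueue library, patio → queue [gallery, gym, lab, workshop, library, patio]
Visit gallery → queue [gym, lab, workshop, library, patio]
Visit gym → queue [lab, workshop, library, patio]
Visit lab; enqueue nursery → queue [workshop, library, patio, nursery]
Visit workshop; enqueue terrace → queue [library, patio, nursery, terrace]
Visit library; enqueue garage, hall → queue [patio, nursery, terrace, garage, hall]
Visit patio; enqueue studio → queue [nursery, terrace, garage, hall, studio]
Visit nursery; enqueue pantry, porch → queue [terrace, garage, hall, studio, pantry, porch]
Visit terrace; enqueue study → queue [garage, hall, studio, pantry, porch, study]
Visit garage → queue [hall, studio, pantry, porch, study]
Visit hall → queue [studio, pantry, porch, study]
Visit studio → queue [pantry, porch, study]
Visit pantry → queue [porch, study]
Visit porch → queue [study]
Visit study → queue []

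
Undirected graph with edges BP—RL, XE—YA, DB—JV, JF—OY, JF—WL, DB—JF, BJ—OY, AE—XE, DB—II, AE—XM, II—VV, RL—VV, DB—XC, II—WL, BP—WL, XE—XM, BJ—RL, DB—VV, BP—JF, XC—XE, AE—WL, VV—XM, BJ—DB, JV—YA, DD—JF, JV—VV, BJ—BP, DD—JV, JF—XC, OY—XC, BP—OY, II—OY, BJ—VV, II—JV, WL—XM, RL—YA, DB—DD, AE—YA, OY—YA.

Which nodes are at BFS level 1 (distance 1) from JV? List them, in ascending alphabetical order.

DB, DD, II, VV, YA

Level 0: JV
Level 1: DB, DD, II, VV, YA
Level 2: AE, BJ, JF, OY, RL, WL, XC, XE, XM
Level 3: BP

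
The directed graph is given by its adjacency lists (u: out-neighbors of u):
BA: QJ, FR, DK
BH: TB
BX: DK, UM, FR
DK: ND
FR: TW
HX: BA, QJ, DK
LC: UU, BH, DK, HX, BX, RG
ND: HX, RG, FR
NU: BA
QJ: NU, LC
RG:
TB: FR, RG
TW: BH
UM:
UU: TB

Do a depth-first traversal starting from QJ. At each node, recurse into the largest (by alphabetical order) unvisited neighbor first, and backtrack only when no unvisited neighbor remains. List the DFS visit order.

QJ → NU → BA → FR → TW → BH → TB → RG → DK → ND → HX → LC → UU → BX → UM

Visit QJ
QJ → NU
NU → BA
BA → FR
FR → TW
TW → BH
BH → TB
TB → RG
BA → DK
DK → ND
ND → HX
QJ → LC
LC → UU
LC → BX
BX → UM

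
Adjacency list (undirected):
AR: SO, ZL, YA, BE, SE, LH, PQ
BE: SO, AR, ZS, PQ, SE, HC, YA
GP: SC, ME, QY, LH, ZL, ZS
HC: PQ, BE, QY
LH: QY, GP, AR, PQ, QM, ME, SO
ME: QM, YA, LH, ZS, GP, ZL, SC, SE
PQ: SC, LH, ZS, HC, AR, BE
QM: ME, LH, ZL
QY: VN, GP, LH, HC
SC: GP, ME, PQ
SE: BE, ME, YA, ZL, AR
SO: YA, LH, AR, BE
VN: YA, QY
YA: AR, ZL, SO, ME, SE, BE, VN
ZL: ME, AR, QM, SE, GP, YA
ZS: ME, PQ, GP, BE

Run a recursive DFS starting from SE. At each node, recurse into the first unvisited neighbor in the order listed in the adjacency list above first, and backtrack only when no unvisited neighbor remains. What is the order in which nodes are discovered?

SE -> BE -> SO -> YA -> AR -> ZL -> ME -> QM -> LH -> QY -> VN -> GP -> SC -> PQ -> ZS -> HC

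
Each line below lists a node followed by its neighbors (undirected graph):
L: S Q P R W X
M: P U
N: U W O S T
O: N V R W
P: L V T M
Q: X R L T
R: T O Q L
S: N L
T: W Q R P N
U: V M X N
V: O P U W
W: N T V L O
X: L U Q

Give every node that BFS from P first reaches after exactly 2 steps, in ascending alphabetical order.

Level 0: P
Level 1: L, M, T, V
Level 2: N, O, Q, R, S, U, W, X

N, O, Q, R, S, U, W, X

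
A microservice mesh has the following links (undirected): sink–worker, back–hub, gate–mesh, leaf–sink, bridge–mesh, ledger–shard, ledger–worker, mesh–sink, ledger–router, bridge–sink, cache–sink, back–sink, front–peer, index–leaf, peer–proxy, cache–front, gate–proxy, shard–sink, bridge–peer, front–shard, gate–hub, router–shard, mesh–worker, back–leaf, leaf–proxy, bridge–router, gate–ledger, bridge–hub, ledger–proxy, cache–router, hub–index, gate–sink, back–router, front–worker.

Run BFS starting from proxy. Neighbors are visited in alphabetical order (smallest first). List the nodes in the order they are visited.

proxy, gate, leaf, ledger, peer, hub, mesh, sink, back, index, router, shard, worker, bridge, front, cache

Visit proxy; enqueue gate, leaf, ledger, peer → queue [gate, leaf, ledger, peer]
Visit gate; enqueue hub, mesh, sink → queue [leaf, ledger, peer, hub, mesh, sink]
Visit leaf; enqueue back, index → queue [ledger, peer, hub, mesh, sink, back, index]
Visit ledger; enqueue router, shard, worker → queue [peer, hub, mesh, sink, back, index, router, shard, worker]
Visit peer; enqueue bridge, front → queue [hub, mesh, sink, back, index, router, shard, worker, bridge, front]
Visit hub → queue [mesh, sink, back, index, router, shard, worker, bridge, front]
Visit mesh → queue [sink, back, index, router, shard, worker, bridge, front]
Visit sink; enqueue cache → queue [back, index, router, shard, worker, bridge, front, cache]
Visit back → queue [index, router, shard, worker, bridge, front, cache]
Visit index → queue [router, shard, worker, bridge, front, cache]
Visit router → queue [shard, worker, bridge, front, cache]
Visit shard → queue [worker, bridge, front, cache]
Visit worker → queue [bridge, front, cache]
Visit bridge → queue [front, cache]
Visit front → queue [cache]
Visit cache → queue []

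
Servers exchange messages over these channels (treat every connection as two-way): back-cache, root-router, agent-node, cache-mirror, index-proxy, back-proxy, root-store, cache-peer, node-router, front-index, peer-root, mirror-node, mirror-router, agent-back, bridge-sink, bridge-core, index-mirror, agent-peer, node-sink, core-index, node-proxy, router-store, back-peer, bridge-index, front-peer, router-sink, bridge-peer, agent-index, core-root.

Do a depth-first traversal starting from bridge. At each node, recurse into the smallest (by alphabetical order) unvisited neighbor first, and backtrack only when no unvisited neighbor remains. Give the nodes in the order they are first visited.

Visit bridge
bridge → core
core → index
index → agent
agent → back
back → cache
cache → mirror
mirror → node
node → proxy
node → router
router → root
root → peer
peer → front
root → store
router → sink

bridge, core, index, agent, back, cache, mirror, node, proxy, router, root, peer, front, store, sink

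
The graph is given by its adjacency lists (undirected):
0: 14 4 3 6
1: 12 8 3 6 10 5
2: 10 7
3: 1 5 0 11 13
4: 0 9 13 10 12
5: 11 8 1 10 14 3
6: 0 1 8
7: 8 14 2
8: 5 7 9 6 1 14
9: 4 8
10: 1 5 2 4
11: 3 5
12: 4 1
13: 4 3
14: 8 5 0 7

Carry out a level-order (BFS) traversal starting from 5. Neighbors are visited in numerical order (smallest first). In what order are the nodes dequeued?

5, 1, 3, 8, 10, 11, 14, 6, 12, 0, 13, 7, 9, 2, 4

Visit 5; enqueue 1, 3, 8, 10, 11, 14 → queue [1, 3, 8, 10, 11, 14]
Visit 1; enqueue 6, 12 → queue [3, 8, 10, 11, 14, 6, 12]
Visit 3; enqueue 0, 13 → queue [8, 10, 11, 14, 6, 12, 0, 13]
Visit 8; enqueue 7, 9 → queue [10, 11, 14, 6, 12, 0, 13, 7, 9]
Visit 10; enqueue 2, 4 → queue [11, 14, 6, 12, 0, 13, 7, 9, 2, 4]
Visit 11 → queue [14, 6, 12, 0, 13, 7, 9, 2, 4]
Visit 14 → queue [6, 12, 0, 13, 7, 9, 2, 4]
Visit 6 → queue [12, 0, 13, 7, 9, 2, 4]
Visit 12 → queue [0, 13, 7, 9, 2, 4]
Visit 0 → queue [13, 7, 9, 2, 4]
Visit 13 → queue [7, 9, 2, 4]
Visit 7 → queue [9, 2, 4]
Visit 9 → queue [2, 4]
Visit 2 → queue [4]
Visit 4 → queue []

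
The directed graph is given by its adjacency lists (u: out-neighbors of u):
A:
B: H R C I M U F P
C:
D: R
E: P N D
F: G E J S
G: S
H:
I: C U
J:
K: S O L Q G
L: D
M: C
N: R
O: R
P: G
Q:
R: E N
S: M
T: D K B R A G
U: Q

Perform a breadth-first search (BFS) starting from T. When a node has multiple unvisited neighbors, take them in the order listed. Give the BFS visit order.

T, D, K, B, R, A, G, S, O, L, Q, H, C, I, M, U, F, P, E, N, J

Visit T; enqueue D, K, B, R, A, G → queue [D, K, B, R, A, G]
Visit D → queue [K, B, R, A, G]
Visit K; enqueue S, O, L, Q → queue [B, R, A, G, S, O, L, Q]
Visit B; enqueue H, C, I, M, U, F, P → queue [R, A, G, S, O, L, Q, H, C, I, M, U, F, P]
Visit R; enqueue E, N → queue [A, G, S, O, L, Q, H, C, I, M, U, F, P, E, N]
Visit A → queue [G, S, O, L, Q, H, C, I, M, U, F, P, E, N]
Visit G → queue [S, O, L, Q, H, C, I, M, U, F, P, E, N]
Visit S → queue [O, L, Q, H, C, I, M, U, F, P, E, N]
Visit O → queue [L, Q, H, C, I, M, U, F, P, E, N]
Visit L → queue [Q, H, C, I, M, U, F, P, E, N]
Visit Q → queue [H, C, I, M, U, F, P, E, N]
Visit H → queue [C, I, M, U, F, P, E, N]
Visit C → queue [I, M, U, F, P, E, N]
Visit I → queue [M, U, F, P, E, N]
Visit M → queue [U, F, P, E, N]
Visit U → queue [F, P, E, N]
Visit F; enqueue J → queue [P, E, N, J]
Visit P → queue [E, N, J]
Visit E → queue [N, J]
Visit N → queue [J]
Visit J → queue []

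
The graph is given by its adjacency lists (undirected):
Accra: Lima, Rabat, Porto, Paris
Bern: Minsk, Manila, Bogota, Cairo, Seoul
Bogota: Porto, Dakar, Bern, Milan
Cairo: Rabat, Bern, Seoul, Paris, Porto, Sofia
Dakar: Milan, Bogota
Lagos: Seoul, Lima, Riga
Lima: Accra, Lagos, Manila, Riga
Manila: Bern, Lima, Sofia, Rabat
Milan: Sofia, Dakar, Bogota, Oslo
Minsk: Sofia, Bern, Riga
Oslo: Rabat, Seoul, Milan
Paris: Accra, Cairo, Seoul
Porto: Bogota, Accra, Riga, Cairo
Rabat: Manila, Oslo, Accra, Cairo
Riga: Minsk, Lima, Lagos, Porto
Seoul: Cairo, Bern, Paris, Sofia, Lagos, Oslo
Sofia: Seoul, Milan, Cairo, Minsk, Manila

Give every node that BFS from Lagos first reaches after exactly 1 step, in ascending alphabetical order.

Level 0: Lagos
Level 1: Lima, Riga, Seoul
Level 2: Accra, Bern, Cairo, Manila, Minsk, Oslo, Paris, Porto, Sofia
Level 3: Bogota, Milan, Rabat
Level 4: Dakar

Lima, Riga, Seoul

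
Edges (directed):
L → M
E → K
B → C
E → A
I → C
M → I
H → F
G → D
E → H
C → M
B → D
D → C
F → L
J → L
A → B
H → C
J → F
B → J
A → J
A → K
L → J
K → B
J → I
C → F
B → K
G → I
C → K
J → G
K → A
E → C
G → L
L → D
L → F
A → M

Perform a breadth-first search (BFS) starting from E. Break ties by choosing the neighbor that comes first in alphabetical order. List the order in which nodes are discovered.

E → A → C → H → K → B → J → M → F → D → G → I → L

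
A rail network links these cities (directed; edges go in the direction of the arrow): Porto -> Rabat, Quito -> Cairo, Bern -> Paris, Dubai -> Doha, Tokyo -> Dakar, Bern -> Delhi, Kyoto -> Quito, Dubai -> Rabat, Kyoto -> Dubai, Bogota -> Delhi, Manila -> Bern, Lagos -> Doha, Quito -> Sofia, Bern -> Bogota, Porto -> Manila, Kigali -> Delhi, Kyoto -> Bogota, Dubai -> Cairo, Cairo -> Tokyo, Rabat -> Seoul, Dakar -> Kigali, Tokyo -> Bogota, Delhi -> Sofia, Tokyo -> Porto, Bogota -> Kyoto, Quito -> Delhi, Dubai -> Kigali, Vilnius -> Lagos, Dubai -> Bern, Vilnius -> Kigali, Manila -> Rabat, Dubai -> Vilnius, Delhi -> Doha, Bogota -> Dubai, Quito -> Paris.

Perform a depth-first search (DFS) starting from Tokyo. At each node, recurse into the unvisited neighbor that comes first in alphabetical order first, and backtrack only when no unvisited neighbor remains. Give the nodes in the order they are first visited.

Visit Tokyo
Tokyo → Bogota
Bogota → Delhi
Delhi → Doha
Delhi → Sofia
Bogota → Dubai
Dubai → Bern
Bern → Paris
Dubai → Cairo
Dubai → Kigali
Dubai → Rabat
Rabat → Seoul
Dubai → Vilnius
Vilnius → Lagos
Bogota → Kyoto
Kyoto → Quito
Tokyo → Dakar
Tokyo → Porto
Porto → Manila

Tokyo -> Bogota -> Delhi -> Doha -> Sofia -> Dubai -> Bern -> Paris -> Cairo -> Kigali -> Rabat -> Seoul -> Vilnius -> Lagos -> Kyoto -> Quito -> Dakar -> Porto -> Manila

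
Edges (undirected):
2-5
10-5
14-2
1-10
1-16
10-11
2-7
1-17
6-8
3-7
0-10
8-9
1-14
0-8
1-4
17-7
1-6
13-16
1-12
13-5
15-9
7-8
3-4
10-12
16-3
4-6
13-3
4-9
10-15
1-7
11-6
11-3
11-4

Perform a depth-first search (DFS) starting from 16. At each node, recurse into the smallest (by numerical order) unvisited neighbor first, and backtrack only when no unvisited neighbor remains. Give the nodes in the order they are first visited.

Visit 16
16 → 1
1 → 4
4 → 3
3 → 7
7 → 2
2 → 5
5 → 10
10 → 0
0 → 8
8 → 6
6 → 11
8 → 9
9 → 15
10 → 12
5 → 13
2 → 14
7 → 17

16 -> 1 -> 4 -> 3 -> 7 -> 2 -> 5 -> 10 -> 0 -> 8 -> 6 -> 11 -> 9 -> 15 -> 12 -> 13 -> 14 -> 17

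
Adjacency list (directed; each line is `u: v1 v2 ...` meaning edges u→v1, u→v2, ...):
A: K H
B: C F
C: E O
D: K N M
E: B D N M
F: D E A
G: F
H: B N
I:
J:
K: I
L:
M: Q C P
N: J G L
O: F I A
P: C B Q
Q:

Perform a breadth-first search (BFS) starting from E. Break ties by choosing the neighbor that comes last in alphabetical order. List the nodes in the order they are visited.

E → N → M → D → B → L → J → G → Q → P → C → K → F → O → I → A → H

Visit E; enqueue N, M, D, B → queue [N, M, D, B]
Visit N; enqueue L, J, G → queue [M, D, B, L, J, G]
Visit M; enqueue Q, P, C → queue [D, B, L, J, G, Q, P, C]
Visit D; enqueue K → queue [B, L, J, G, Q, P, C, K]
Visit B; enqueue F → queue [L, J, G, Q, P, C, K, F]
Visit L → queue [J, G, Q, P, C, K, F]
Visit J → queue [G, Q, P, C, K, F]
Visit G → queue [Q, P, C, K, F]
Visit Q → queue [P, C, K, F]
Visit P → queue [C, K, F]
Visit C; enqueue O → queue [K, F, O]
Visit K; enqueue I → queue [F, O, I]
Visit F; enqueue A → queue [O, I, A]
Visit O → queue [I, A]
Visit I → queue [A]
Visit A; enqueue H → queue [H]
Visit H → queue []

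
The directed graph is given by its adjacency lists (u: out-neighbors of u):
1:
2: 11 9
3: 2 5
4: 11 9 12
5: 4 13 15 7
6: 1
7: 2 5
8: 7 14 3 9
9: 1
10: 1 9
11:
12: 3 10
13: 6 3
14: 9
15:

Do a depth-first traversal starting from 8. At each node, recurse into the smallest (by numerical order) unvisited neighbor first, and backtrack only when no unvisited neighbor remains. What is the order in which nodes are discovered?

Visit 8
8 → 3
3 → 2
2 → 9
9 → 1
2 → 11
3 → 5
5 → 4
4 → 12
12 → 10
5 → 7
5 → 13
13 → 6
5 → 15
8 → 14

8 3 2 9 1 11 5 4 12 10 7 13 6 15 14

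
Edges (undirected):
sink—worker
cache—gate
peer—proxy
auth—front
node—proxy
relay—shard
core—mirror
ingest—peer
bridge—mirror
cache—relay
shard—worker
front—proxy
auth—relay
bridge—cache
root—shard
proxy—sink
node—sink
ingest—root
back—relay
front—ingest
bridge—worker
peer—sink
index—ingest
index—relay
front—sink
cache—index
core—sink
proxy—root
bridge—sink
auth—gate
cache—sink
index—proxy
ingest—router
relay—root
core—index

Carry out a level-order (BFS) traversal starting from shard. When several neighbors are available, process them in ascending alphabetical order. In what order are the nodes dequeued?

Visit shard; enqueue relay, root, worker → queue [relay, root, worker]
Visit relay; enqueue auth, back, cache, index → queue [root, worker, auth, back, cache, index]
Visit root; enqueue ingest, proxy → queue [worker, auth, back, cache, index, ingest, proxy]
Visit worker; enqueue bridge, sink → queue [auth, back, cache, index, ingest, proxy, bridge, sink]
Visit auth; enqueue front, gate → queue [back, cache, index, ingest, proxy, bridge, sink, front, gate]
Visit back → queue [cache, index, ingest, proxy, bridge, sink, front, gate]
Visit cache → queue [index, ingest, proxy, bridge, sink, front, gate]
Visit index; enqueue core → queue [ingest, proxy, bridge, sink, front, gate, core]
Visit ingest; enqueue peer, router → queue [proxy, bridge, sink, front, gate, core, peer, router]
Visit proxy; enqueue node → queue [bridge, sink, front, gate, core, peer, router, node]
Visit bridge; enqueue mirror → queue [sink, front, gate, core, peer, router, node, mirror]
Visit sink → queue [front, gate, core, peer, router, node, mirror]
Visit front → queue [gate, core, peer, router, node, mirror]
Visit gate → queue [core, peer, router, node, mirror]
Visit core → queue [peer, router, node, mirror]
Visit peer → queue [router, node, mirror]
Visit router → queue [node, mirror]
Visit node → queue [mirror]
Visit mirror → queue []

shard relay root worker auth back cache index ingest proxy bridge sink front gate core peer router node mirror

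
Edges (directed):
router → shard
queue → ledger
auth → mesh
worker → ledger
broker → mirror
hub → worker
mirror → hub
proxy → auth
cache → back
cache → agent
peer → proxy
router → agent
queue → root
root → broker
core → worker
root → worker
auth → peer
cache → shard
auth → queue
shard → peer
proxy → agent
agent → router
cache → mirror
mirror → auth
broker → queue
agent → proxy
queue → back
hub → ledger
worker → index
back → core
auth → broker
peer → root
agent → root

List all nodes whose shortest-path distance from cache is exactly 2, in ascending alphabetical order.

auth, core, hub, peer, proxy, root, router

Level 0: cache
Level 1: agent, back, mirror, shard
Level 2: auth, core, hub, peer, proxy, root, router
Level 3: broker, ledger, mesh, queue, worker
Level 4: index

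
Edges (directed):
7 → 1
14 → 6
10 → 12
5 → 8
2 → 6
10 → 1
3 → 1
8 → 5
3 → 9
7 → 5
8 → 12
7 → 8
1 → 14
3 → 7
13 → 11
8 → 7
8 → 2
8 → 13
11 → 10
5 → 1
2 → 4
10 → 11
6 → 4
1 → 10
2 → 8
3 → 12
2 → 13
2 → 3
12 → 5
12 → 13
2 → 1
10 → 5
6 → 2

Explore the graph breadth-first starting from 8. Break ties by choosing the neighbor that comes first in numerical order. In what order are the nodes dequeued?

8 -> 2 -> 5 -> 7 -> 12 -> 13 -> 1 -> 3 -> 4 -> 6 -> 11 -> 10 -> 14 -> 9

Visit 8; enqueue 2, 5, 7, 12, 13 → queue [2, 5, 7, 12, 13]
Visit 2; enqueue 1, 3, 4, 6 → queue [5, 7, 12, 13, 1, 3, 4, 6]
Visit 5 → queue [7, 12, 13, 1, 3, 4, 6]
Visit 7 → queue [12, 13, 1, 3, 4, 6]
Visit 12 → queue [13, 1, 3, 4, 6]
Visit 13; enqueue 11 → queue [1, 3, 4, 6, 11]
Visit 1; enqueue 10, 14 → queue [3, 4, 6, 11, 10, 14]
Visit 3; enqueue 9 → queue [4, 6, 11, 10, 14, 9]
Visit 4 → queue [6, 11, 10, 14, 9]
Visit 6 → queue [11, 10, 14, 9]
Visit 11 → queue [10, 14, 9]
Visit 10 → queue [14, 9]
Visit 14 → queue [9]
Visit 9 → queue []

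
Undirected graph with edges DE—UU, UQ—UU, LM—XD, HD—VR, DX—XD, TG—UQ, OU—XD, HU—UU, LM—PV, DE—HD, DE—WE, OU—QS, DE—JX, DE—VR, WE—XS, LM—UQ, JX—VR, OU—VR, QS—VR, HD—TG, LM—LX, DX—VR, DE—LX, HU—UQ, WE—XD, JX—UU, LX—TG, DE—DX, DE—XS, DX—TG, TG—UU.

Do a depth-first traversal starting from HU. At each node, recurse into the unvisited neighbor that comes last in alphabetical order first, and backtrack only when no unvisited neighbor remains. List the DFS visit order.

HU, UU, UQ, TG, LX, LM, XD, WE, XS, DE, VR, QS, OU, JX, HD, DX, PV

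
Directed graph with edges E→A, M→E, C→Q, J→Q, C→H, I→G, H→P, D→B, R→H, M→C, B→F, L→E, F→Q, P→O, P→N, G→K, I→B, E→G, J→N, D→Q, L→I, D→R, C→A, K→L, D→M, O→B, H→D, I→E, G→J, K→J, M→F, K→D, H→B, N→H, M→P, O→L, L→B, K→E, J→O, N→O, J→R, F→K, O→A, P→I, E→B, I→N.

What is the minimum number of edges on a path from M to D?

3

Level 0: M
Level 1: C, E, F, P
Level 2: A, B, G, H, I, K, N, O, Q
Level 3: D, J, L
Level 4: R
D first appears at level 3.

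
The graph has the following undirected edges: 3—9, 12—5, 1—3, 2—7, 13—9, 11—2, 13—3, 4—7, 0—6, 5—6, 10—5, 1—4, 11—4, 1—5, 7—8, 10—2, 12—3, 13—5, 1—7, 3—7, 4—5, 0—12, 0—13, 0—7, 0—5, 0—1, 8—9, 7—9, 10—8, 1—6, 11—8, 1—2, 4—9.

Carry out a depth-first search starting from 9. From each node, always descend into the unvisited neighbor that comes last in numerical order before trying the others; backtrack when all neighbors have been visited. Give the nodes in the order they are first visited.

9 → 13 → 5 → 12 → 3 → 7 → 8 → 11 → 4 → 1 → 6 → 0 → 2 → 10

Visit 9
9 → 13
13 → 5
5 → 12
12 → 3
3 → 7
7 → 8
8 → 11
11 → 4
4 → 1
1 → 6
6 → 0
1 → 2
2 → 10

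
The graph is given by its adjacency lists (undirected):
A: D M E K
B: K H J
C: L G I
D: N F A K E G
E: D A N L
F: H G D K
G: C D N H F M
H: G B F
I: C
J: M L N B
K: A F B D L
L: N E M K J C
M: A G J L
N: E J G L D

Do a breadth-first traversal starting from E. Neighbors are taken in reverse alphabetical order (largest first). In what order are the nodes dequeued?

E, N, L, D, A, J, G, M, K, C, F, B, H, I

Visit E; enqueue N, L, D, A → queue [N, L, D, A]
Visit N; enqueue J, G → queue [L, D, A, J, G]
Visit L; enqueue M, K, C → queue [D, A, J, G, M, K, C]
Visit D; enqueue F → queue [A, J, G, M, K, C, F]
Visit A → queue [J, G, M, K, C, F]
Visit J; enqueue B → queue [G, M, K, C, F, B]
Visit G; enqueue H → queue [M, K, C, F, B, H]
Visit M → queue [K, C, F, B, H]
Visit K → queue [C, F, B, H]
Visit C; enqueue I → queue [F, B, H, I]
Visit F → queue [B, H, I]
Visit B → queue [H, I]
Visit H → queue [I]
Visit I → queue []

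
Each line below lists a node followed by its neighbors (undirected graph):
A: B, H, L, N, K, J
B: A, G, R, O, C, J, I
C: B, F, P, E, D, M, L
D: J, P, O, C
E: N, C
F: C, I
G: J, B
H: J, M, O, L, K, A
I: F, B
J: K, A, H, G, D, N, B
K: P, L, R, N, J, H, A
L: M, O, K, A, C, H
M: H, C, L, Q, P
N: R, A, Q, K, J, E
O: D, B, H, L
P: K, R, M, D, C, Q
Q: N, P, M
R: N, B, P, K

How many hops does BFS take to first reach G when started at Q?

Level 0: Q
Level 1: M, N, P
Level 2: A, C, D, E, H, J, K, L, R
Level 3: B, F, G, O
Level 4: I
G first appears at level 3.

3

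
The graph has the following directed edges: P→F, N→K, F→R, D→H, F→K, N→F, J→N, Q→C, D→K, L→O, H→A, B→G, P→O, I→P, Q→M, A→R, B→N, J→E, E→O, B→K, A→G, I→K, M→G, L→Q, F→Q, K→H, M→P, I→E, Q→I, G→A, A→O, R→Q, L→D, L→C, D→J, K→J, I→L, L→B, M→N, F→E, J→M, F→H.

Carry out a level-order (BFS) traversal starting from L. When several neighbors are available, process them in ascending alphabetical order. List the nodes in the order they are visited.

Visit L; enqueue B, C, D, O, Q → queue [B, C, D, O, Q]
Visit B; enqueue G, K, N → queue [C, D, O, Q, G, K, N]
Visit C → queue [D, O, Q, G, K, N]
Visit D; enqueue H, J → queue [O, Q, G, K, N, H, J]
Visit O → queue [Q, G, K, N, H, J]
Visit Q; enqueue I, M → queue [G, K, N, H, J, I, M]
Visit G; enqueue A → queue [K, N, H, J, I, M, A]
Visit K → queue [N, H, J, I, M, A]
Visit N; enqueue F → queue [H, J, I, M, A, F]
Visit H → queue [J, I, M, A, F]
Visit J; enqueue E → queue [I, M, A, F, E]
Visit I; enqueue P → queue [M, A, F, E, P]
Visit M → queue [A, F, E, P]
Visit A; enqueue R → queue [F, E, P, R]
Visit F → queue [E, P, R]
Visit E → queue [P, R]
Visit P → queue [R]
Visit R → queue []

L B C D O Q G K N H J I M A F E P R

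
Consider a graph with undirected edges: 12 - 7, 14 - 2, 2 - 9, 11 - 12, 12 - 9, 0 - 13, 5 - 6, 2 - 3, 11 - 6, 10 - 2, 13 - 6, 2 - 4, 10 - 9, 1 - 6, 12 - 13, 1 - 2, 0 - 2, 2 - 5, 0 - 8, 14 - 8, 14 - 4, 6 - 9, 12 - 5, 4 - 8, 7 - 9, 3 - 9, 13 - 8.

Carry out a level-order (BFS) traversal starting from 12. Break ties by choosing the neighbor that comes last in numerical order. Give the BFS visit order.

Visit 12; enqueue 13, 11, 9, 7, 5 → queue [13, 11, 9, 7, 5]
Visit 13; enqueue 8, 6, 0 → queue [11, 9, 7, 5, 8, 6, 0]
Visit 11 → queue [9, 7, 5, 8, 6, 0]
Visit 9; enqueue 10, 3, 2 → queue [7, 5, 8, 6, 0, 10, 3, 2]
Visit 7 → queue [5, 8, 6, 0, 10, 3, 2]
Visit 5 → queue [8, 6, 0, 10, 3, 2]
Visit 8; enqueue 14, 4 → queue [6, 0, 10, 3, 2, 14, 4]
Visit 6; enqueue 1 → queue [0, 10, 3, 2, 14, 4, 1]
Visit 0 → queue [10, 3, 2, 14, 4, 1]
Visit 10 → queue [3, 2, 14, 4, 1]
Visit 3 → queue [2, 14, 4, 1]
Visit 2 → queue [14, 4, 1]
Visit 14 → queue [4, 1]
Visit 4 → queue [1]
Visit 1 → queue []

12, 13, 11, 9, 7, 5, 8, 6, 0, 10, 3, 2, 14, 4, 1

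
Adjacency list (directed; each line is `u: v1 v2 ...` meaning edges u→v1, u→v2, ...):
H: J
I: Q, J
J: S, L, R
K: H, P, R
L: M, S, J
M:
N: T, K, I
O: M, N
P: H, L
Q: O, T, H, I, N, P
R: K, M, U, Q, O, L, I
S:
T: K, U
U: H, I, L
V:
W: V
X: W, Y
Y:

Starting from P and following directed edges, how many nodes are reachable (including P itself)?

BFS from P visits: P, L, H, S, M, J, R, U, Q, O, K, I, T, N
Reachable nodes: 14 of 18 total.

14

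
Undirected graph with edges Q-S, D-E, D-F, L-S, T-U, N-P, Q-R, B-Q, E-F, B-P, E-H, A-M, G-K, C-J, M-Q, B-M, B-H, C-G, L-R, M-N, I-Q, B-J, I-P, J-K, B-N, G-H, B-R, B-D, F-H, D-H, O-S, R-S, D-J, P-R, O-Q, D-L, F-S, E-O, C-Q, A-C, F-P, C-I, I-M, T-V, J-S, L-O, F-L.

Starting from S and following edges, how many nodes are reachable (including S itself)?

19

BFS from S visits: S, R, Q, O, L, J, F, P, B, M, I, C, E, D, K, H, N, A, G
Reachable nodes: 19 of 22 total.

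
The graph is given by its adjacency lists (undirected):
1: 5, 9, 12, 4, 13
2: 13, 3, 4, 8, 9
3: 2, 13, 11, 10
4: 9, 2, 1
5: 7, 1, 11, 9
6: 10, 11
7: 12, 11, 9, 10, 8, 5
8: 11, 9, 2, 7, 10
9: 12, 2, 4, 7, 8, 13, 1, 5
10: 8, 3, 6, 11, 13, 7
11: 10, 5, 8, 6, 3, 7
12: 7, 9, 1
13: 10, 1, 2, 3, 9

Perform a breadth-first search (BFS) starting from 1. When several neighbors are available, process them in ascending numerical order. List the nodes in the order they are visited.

1, 4, 5, 9, 12, 13, 2, 7, 11, 8, 3, 10, 6

Visit 1; enqueue 4, 5, 9, 12, 13 → queue [4, 5, 9, 12, 13]
Visit 4; enqueue 2 → queue [5, 9, 12, 13, 2]
Visit 5; enqueue 7, 11 → queue [9, 12, 13, 2, 7, 11]
Visit 9; enqueue 8 → queue [12, 13, 2, 7, 11, 8]
Visit 12 → queue [13, 2, 7, 11, 8]
Visit 13; enqueue 3, 10 → queue [2, 7, 11, 8, 3, 10]
Visit 2 → queue [7, 11, 8, 3, 10]
Visit 7 → queue [11, 8, 3, 10]
Visit 11; enqueue 6 → queue [8, 3, 10, 6]
Visit 8 → queue [3, 10, 6]
Visit 3 → queue [10, 6]
Visit 10 → queue [6]
Visit 6 → queue []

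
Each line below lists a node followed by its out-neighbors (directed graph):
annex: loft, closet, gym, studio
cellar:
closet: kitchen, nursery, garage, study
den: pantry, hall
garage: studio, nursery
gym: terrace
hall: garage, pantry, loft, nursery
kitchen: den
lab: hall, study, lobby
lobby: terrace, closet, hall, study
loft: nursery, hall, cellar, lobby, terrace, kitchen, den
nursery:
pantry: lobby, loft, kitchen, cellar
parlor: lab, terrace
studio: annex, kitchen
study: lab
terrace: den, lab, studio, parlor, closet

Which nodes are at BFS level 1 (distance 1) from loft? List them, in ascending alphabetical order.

Level 0: loft
Level 1: cellar, den, hall, kitchen, lobby, nursery, terrace
Level 2: closet, garage, lab, pantry, parlor, studio, study
Level 3: annex
Level 4: gym

cellar, den, hall, kitchen, lobby, nursery, terrace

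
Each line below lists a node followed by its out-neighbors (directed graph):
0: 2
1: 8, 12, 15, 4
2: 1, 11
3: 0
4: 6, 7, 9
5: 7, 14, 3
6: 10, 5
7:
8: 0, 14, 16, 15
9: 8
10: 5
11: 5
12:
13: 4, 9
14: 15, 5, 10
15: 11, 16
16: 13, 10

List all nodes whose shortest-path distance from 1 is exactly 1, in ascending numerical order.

4, 8, 12, 15

Level 0: 1
Level 1: 4, 8, 12, 15
Level 2: 0, 6, 7, 9, 11, 14, 16
Level 3: 2, 5, 10, 13
Level 4: 3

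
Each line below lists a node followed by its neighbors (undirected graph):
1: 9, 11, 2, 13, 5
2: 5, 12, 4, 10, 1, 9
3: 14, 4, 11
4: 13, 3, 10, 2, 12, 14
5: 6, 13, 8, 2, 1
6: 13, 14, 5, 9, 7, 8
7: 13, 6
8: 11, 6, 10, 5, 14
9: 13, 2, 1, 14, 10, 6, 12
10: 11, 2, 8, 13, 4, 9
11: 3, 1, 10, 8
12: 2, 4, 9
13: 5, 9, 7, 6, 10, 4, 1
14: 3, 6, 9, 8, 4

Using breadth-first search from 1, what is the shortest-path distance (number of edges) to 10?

2

Level 0: 1
Level 1: 2, 5, 9, 11, 13
Level 2: 3, 4, 6, 7, 8, 10, 12, 14
10 first appears at level 2.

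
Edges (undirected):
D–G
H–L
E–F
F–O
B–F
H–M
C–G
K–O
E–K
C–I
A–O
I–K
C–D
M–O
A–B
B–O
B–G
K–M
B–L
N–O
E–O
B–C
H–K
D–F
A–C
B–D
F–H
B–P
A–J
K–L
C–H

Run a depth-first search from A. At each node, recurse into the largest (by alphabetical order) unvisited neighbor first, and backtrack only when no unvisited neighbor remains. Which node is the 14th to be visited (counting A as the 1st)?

B

Visit A
A → O
O → N
O → M
M → K
K → L
L → H
H → F
F → E
F → D
D → G
G → C
C → I
C → B
B → P
A → J

Visit order: A, O, N, M, K, L, H, F, E, D, G, C, I, B, P, J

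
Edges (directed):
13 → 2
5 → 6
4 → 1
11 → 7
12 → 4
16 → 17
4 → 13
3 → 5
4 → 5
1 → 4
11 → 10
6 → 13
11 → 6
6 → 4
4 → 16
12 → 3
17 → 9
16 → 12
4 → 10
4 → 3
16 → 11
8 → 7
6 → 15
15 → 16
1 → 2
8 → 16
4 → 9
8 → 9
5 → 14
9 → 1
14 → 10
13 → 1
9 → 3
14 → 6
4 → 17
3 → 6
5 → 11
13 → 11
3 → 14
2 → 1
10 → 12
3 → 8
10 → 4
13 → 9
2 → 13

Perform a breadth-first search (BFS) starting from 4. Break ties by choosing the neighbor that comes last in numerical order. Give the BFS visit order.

4 → 17 → 16 → 13 → 10 → 9 → 5 → 3 → 1 → 12 → 11 → 2 → 14 → 6 → 8 → 7 → 15

Visit 4; enqueue 17, 16, 13, 10, 9, 5, 3, 1 → queue [17, 16, 13, 10, 9, 5, 3, 1]
Visit 17 → queue [16, 13, 10, 9, 5, 3, 1]
Visit 16; enqueue 12, 11 → queue [13, 10, 9, 5, 3, 1, 12, 11]
Visit 13; enqueue 2 → queue [10, 9, 5, 3, 1, 12, 11, 2]
Visit 10 → queue [9, 5, 3, 1, 12, 11, 2]
Visit 9 → queue [5, 3, 1, 12, 11, 2]
Visit 5; enqueue 14, 6 → queue [3, 1, 12, 11, 2, 14, 6]
Visit 3; enqueue 8 → queue [1, 12, 11, 2, 14, 6, 8]
Visit 1 → queue [12, 11, 2, 14, 6, 8]
Visit 12 → queue [11, 2, 14, 6, 8]
Visit 11; enqueue 7 → queue [2, 14, 6, 8, 7]
Visit 2 → queue [14, 6, 8, 7]
Visit 14 → queue [6, 8, 7]
Visit 6; enqueue 15 → queue [8, 7, 15]
Visit 8 → queue [7, 15]
Visit 7 → queue [15]
Visit 15 → queue []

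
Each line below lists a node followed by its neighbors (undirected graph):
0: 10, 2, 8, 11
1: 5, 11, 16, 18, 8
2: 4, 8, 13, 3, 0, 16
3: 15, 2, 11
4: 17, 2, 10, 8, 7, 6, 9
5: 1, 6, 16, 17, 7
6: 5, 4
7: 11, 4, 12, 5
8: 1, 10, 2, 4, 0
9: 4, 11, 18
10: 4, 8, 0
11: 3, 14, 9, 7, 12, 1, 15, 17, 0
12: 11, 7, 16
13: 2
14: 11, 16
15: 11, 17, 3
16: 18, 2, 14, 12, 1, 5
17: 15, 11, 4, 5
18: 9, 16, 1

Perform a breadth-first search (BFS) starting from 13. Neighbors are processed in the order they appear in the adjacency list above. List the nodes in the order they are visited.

13, 2, 4, 8, 3, 0, 16, 17, 10, 7, 6, 9, 1, 15, 11, 18, 14, 12, 5

Visit 13; enqueue 2 → queue [2]
Visit 2; enqueue 4, 8, 3, 0, 16 → queue [4, 8, 3, 0, 16]
Visit 4; enqueue 17, 10, 7, 6, 9 → queue [8, 3, 0, 16, 17, 10, 7, 6, 9]
Visit 8; enqueue 1 → queue [3, 0, 16, 17, 10, 7, 6, 9, 1]
Visit 3; enqueue 15, 11 → queue [0, 16, 17, 10, 7, 6, 9, 1, 15, 11]
Visit 0 → queue [16, 17, 10, 7, 6, 9, 1, 15, 11]
Visit 16; enqueue 18, 14, 12, 5 → queue [17, 10, 7, 6, 9, 1, 15, 11, 18, 14, 12, 5]
Visit 17 → queue [10, 7, 6, 9, 1, 15, 11, 18, 14, 12, 5]
Visit 10 → queue [7, 6, 9, 1, 15, 11, 18, 14, 12, 5]
Visit 7 → queue [6, 9, 1, 15, 11, 18, 14, 12, 5]
Visit 6 → queue [9, 1, 15, 11, 18, 14, 12, 5]
Visit 9 → queue [1, 15, 11, 18, 14, 12, 5]
Visit 1 → queue [15, 11, 18, 14, 12, 5]
Visit 15 → queue [11, 18, 14, 12, 5]
Visit 11 → queue [18, 14, 12, 5]
Visit 18 → queue [14, 12, 5]
Visit 14 → queue [12, 5]
Visit 12 → queue [5]
Visit 5 → queue []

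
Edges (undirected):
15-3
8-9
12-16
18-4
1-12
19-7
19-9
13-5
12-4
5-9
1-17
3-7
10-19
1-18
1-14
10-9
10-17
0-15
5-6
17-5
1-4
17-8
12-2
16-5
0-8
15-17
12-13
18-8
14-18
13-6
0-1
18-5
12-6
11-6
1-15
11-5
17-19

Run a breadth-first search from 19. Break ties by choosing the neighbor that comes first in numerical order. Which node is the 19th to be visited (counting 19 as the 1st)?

14

Visit 19; enqueue 7, 9, 10, 17 → queue [7, 9, 10, 17]
Visit 7; enqueue 3 → queue [9, 10, 17, 3]
Visit 9; enqueue 5, 8 → queue [10, 17, 3, 5, 8]
Visit 10 → queue [17, 3, 5, 8]
Visit 17; enqueue 1, 15 → queue [3, 5, 8, 1, 15]
Visit 3 → queue [5, 8, 1, 15]
Visit 5; enqueue 6, 11, 13, 16, 18 → queue [8, 1, 15, 6, 11, 13, 16, 18]
Visit 8; enqueue 0 → queue [1, 15, 6, 11, 13, 16, 18, 0]
Visit 1; enqueue 4, 12, 14 → queue [15, 6, 11, 13, 16, 18, 0, 4, 12, 14]
Visit 15 → queue [6, 11, 13, 16, 18, 0, 4, 12, 14]
Visit 6 → queue [11, 13, 16, 18, 0, 4, 12, 14]
Visit 11 → queue [13, 16, 18, 0, 4, 12, 14]
Visit 13 → queue [16, 18, 0, 4, 12, 14]
Visit 16 → queue [18, 0, 4, 12, 14]
Visit 18 → queue [0, 4, 12, 14]
Visit 0 → queue [4, 12, 14]
Visit 4 → queue [12, 14]
Visit 12; enqueue 2 → queue [14, 2]
Visit 14 → queue [2]
Visit 2 → queue []

Visit order: 19, 7, 9, 10, 17, 3, 5, 8, 1, 15, 6, 11, 13, 16, 18, 0, 4, 12, 14, 2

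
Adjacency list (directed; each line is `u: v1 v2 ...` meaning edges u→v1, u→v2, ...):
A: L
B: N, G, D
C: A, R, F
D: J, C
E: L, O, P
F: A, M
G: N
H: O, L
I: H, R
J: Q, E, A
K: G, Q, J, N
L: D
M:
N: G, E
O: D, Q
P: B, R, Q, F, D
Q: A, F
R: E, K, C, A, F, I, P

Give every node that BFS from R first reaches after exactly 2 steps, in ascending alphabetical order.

B, D, G, H, J, L, M, N, O, Q

Level 0: R
Level 1: A, C, E, F, I, K, P
Level 2: B, D, G, H, J, L, M, N, O, Q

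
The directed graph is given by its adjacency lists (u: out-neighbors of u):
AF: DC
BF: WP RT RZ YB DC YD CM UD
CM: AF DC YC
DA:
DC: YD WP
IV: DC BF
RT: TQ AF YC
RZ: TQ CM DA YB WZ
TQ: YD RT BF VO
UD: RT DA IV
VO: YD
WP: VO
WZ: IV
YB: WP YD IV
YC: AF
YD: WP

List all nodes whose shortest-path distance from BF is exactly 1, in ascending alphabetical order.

Level 0: BF
Level 1: CM, DC, RT, RZ, UD, WP, YB, YD
Level 2: AF, DA, IV, TQ, VO, WZ, YC

CM, DC, RT, RZ, UD, WP, YB, YD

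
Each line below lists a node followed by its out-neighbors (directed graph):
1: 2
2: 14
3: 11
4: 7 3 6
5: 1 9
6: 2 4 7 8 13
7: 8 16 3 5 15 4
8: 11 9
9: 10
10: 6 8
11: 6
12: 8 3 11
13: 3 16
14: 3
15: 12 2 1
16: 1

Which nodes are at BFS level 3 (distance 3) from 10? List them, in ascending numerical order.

Level 0: 10
Level 1: 6, 8
Level 2: 2, 4, 7, 9, 11, 13
Level 3: 3, 5, 14, 15, 16
Level 4: 1, 12

3, 5, 14, 15, 16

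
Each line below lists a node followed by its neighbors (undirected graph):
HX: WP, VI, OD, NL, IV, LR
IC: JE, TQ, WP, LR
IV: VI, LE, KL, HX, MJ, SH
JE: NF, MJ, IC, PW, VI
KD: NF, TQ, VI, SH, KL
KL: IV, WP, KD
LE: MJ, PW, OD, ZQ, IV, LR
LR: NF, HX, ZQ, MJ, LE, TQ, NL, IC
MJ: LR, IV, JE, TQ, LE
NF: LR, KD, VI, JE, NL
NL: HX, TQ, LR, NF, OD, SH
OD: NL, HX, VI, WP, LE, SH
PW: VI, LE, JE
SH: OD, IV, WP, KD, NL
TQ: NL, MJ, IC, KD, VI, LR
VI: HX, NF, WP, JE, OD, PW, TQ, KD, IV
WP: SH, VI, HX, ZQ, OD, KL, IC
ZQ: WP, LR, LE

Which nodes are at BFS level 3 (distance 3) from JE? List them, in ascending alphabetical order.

Level 0: JE
Level 1: IC, MJ, NF, PW, VI
Level 2: HX, IV, KD, LE, LR, NL, OD, TQ, WP
Level 3: KL, SH, ZQ

KL, SH, ZQ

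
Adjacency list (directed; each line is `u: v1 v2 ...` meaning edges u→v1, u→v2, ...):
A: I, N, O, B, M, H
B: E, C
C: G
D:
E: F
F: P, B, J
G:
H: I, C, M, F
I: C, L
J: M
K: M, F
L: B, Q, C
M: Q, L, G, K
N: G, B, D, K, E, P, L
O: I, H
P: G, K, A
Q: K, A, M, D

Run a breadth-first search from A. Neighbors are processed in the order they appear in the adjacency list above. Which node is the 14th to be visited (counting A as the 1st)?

P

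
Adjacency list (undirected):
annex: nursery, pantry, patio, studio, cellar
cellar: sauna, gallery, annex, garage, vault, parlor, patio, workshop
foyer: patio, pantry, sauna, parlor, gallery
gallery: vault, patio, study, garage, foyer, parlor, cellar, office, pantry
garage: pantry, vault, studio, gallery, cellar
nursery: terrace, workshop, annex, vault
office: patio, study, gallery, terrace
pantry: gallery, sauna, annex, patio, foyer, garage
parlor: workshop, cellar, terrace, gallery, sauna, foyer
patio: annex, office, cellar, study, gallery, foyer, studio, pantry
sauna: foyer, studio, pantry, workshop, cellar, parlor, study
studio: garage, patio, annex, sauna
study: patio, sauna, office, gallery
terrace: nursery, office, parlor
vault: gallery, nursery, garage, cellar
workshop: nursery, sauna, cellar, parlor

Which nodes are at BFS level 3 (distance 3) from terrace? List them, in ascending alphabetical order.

Level 0: terrace
Level 1: nursery, office, parlor
Level 2: annex, cellar, foyer, gallery, patio, sauna, study, vault, workshop
Level 3: garage, pantry, studio

garage, pantry, studio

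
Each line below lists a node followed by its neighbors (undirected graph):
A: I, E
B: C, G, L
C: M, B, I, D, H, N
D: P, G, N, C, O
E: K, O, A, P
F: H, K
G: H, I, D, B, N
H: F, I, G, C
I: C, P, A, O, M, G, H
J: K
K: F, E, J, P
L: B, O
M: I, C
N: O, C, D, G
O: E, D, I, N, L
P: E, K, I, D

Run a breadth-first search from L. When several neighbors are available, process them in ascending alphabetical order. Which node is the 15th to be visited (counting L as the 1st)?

F

Visit L; enqueue B, O → queue [B, O]
Visit B; enqueue C, G → queue [O, C, G]
Visit O; enqueue D, E, I, N → queue [C, G, D, E, I, N]
Visit C; enqueue H, M → queue [G, D, E, I, N, H, M]
Visit G → queue [D, E, I, N, H, M]
Visit D; enqueue P → queue [E, I, N, H, M, P]
Visit E; enqueue A, K → queue [I, N, H, M, P, A, K]
Visit I → queue [N, H, M, P, A, K]
Visit N → queue [H, M, P, A, K]
Visit H; enqueue F → queue [M, P, A, K, F]
Visit M → queue [P, A, K, F]
Visit P → queue [A, K, F]
Visit A → queue [K, F]
Visit K; enqueue J → queue [F, J]
Visit F → queue [J]
Visit J → queue []

Visit order: L, B, O, C, G, D, E, I, N, H, M, P, A, K, F, J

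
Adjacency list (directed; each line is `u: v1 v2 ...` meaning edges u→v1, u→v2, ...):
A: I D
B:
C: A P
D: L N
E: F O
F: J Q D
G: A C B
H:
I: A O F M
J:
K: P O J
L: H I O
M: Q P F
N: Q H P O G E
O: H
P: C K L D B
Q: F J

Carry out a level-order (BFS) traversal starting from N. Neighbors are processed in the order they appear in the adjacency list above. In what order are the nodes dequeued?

Visit N; enqueue Q, H, P, O, G, E → queue [Q, H, P, O, G, E]
Visit Q; enqueue F, J → queue [H, P, O, G, E, F, J]
Visit H → queue [P, O, G, E, F, J]
Visit P; enqueue C, K, L, D, B → queue [O, G, E, F, J, C, K, L, D, B]
Visit O → queue [G, E, F, J, C, K, L, D, B]
Visit G; enqueue A → queue [E, F, J, C, K, L, D, B, A]
Visit E → queue [F, J, C, K, L, D, B, A]
Visit F → queue [J, C, K, L, D, B, A]
Visit J → queue [C, K, L, D, B, A]
Visit C → queue [K, L, D, B, A]
Visit K → queue [L, D, B, A]
Visit L; enqueue I → queue [D, B, A, I]
Visit D → queue [B, A, I]
Visit B → queue [A, I]
Visit A → queue [I]
Visit I; enqueue M → queue [M]
Visit M → queue []

N, Q, H, P, O, G, E, F, J, C, K, L, D, B, A, I, M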